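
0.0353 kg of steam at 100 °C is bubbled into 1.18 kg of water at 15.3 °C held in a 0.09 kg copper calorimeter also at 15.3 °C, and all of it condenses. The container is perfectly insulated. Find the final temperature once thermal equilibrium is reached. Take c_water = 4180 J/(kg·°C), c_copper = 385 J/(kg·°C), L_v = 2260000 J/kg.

Energy balance with sensible and latent terms:
steam→water at 100 °C releases m L_v = 0.0353×2260000 = 79778; condensed water 100 °C→T: 147.55(T − 100); water warms: 1.18×4180×(T − 15.3) = 4932.4(T − 15.3); copper cup: 0.09×385×(T − 15.3) = 34.65(T − 15.3)
5114.6 T = 79778 + 14755 + 75996 = 170529
T ≈ 33.34 °C, under the boiling point, so the assumption holds.

T_f ≈ 33.3 °C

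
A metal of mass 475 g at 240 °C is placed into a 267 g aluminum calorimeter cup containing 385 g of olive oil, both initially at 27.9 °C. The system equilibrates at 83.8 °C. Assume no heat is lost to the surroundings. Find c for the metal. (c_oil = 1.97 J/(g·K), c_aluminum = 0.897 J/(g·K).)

c ≈ 0.752 J/(g·K)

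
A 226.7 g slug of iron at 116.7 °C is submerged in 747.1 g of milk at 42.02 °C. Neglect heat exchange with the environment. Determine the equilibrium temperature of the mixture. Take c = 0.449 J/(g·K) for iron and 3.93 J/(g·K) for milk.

T_f ≈ 44.5 °C

With ΣQ=0 the equilibrium temperature is the m·c-weighted mean:
T_f = (101.79·116.7 + 2936.1·42.02) / (101.79 + 2936.1)
    = 135254 / 3037.9 ≈ 44.52 °C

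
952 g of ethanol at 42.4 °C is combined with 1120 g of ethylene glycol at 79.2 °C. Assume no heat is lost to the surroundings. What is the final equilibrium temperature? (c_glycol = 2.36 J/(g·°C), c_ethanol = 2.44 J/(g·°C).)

Heat lost by the glycol equals heat gained by the ethanol:
1120·2.36·(79.2 − T) = 952·2.44·(T − 42.4)
2643.2(79.2 − T) = 2322.9(T − 42.4)
4966.1 T = 307832  ⇒  T ≈ 61.99 °C

T_f ≈ 62.0 °C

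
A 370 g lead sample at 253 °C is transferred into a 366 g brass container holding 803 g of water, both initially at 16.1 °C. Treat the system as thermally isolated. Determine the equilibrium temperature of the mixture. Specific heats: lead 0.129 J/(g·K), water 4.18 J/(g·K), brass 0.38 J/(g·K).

T_f ≈ 19.3 °C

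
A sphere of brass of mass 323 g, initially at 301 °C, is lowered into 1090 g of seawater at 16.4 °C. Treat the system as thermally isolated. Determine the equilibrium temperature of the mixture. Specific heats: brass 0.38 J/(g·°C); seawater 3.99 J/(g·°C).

T_f ≈ 24.2 °C

Energy conservation, ΣQ = 0:
323*0.38*(T − 301) + 1090*3.99*(T − 16.4) = 0
4471.8 T = 108270
T = 108270 / 4471.8 = 24.2 °C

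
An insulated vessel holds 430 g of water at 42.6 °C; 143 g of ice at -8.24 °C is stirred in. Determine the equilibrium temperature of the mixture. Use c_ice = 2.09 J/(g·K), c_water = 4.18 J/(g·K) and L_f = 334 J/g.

Energy balance with sensible and latent terms:
ice -8.24→0 °C: 143×2.09×8.24 = 2462.7; latent heat to melt: 143×334 = 47762; warm the meltwater: 597.74 T; water cools: 430×4.18×(T − 42.6) = 1797.4(T − 42.6)
2395.1 T = 76569 − 50225 = 26345
T ≈ 11.00 °C — above 0 °C, consistent with complete melting.

T_f ≈ 11.0 °C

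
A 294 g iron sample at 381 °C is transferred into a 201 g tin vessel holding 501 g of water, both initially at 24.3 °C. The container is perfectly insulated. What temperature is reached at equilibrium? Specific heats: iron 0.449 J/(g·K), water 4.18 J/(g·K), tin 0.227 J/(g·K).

T_f ≈ 45.0 °C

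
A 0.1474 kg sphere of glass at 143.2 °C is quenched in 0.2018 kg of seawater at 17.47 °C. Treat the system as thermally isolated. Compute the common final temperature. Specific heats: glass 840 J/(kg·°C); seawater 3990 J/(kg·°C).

Let T be the final temperature. ΣQ_i = 0:
0.1474*840*(T − 143.2) + 0.2018*3990*(T − 17.47) = 0
929 T = 31797
T ≈ 34.23 °C

T_f ≈ 34.2 °C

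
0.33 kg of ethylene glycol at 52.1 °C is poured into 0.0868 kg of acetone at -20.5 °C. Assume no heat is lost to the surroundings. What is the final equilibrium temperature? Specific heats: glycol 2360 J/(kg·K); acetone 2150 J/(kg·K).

T_f ≈ 38.1 °C

Conservation of energy gives ΣQ = 0:
0.33·2360·(T − 52.1) + 0.0868·2150·(T − (-20.5)) = 0
965.42 T = 36750
T = 36750/965.42 ≈ 38.07 °C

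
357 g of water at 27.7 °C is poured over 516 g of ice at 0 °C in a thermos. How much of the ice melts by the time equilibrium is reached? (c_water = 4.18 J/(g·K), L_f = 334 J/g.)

m_melted ≈ 124 g

Cooling the water to 0 °C releases 357·4.18·27.7 = 41336 J.
To melt every bit of ice: 516·334 = 172344 J.
Since 41336 < 172344 J, not all the ice melts; equilibrium is at 0 °C.
m_melted·334 = 41336  ⇒  m_melted ≈ 123.8 g.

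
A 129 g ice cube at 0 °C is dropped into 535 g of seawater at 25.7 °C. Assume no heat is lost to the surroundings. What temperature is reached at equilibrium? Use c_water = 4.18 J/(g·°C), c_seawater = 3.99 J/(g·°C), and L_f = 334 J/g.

T_f ≈ 4.4 °C

Taking heat into each body as positive, Σ m c ΔT = 0:
latent heat to melt: 129×334 = 43086; meltwater 0→T: 129×4.18×T = 539.22 T; seawater cools: 535×3.99×(T − 25.7) = 2134.7(T − 25.7)
2673.9 T = 54861 − 43086 = 11775
T ≈ 4.40 °C — above 0 °C, consistent with complete melting.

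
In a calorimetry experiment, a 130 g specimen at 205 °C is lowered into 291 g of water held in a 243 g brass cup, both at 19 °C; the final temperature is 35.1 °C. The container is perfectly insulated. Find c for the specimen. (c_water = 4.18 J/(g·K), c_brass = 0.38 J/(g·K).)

Taking heat into each body as positive, Σ m c ΔT = 0:
130·c·(35.1 − 205) + 291·4.18·(35.1 − 19) + 243·0.38·(35.1 − 19) = 0
-22087 c = -21070
c = -21070/-22087 ≈ 0.954 J/(g·K)

c ≈ 0.954 J/(g·K)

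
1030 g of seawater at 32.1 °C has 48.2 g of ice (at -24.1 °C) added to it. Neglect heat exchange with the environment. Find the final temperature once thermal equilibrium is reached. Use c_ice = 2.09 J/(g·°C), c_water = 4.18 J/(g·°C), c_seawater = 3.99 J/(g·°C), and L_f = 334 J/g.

T_f ≈ 26.3 °C

Energy conservation, ΣQ = 0:
ice -24.1→0 °C: 48.2×2.09×24.1 = 2427.8
  latent heat to melt: 48.2×334 = 16099
  warm the meltwater: 201.48 T
  seawater cools: 1030×3.99×(T − 32.1) = 4109.7(T − 32.1)
4311.2 T = 131921 − 18527 = 113395
T ≈ 26.30 °C (positive, so assuming full melt was valid).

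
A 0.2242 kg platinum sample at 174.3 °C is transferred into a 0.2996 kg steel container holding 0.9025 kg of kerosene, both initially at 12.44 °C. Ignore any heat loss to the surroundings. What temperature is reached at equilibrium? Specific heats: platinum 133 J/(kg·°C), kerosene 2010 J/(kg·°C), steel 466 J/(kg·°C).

T_f ≈ 14.9 °C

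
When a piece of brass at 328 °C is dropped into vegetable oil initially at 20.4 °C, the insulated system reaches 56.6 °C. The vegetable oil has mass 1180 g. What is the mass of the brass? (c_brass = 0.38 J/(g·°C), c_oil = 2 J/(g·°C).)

m ≈ 828 g

Conservation of energy gives ΣQ = 0:
m×0.38×(56.6 − 328) + 1180×2×(56.6 − 20.4) = 0
-103.13 m = -85432
m = -85432/-103.13 ≈ 828.4 g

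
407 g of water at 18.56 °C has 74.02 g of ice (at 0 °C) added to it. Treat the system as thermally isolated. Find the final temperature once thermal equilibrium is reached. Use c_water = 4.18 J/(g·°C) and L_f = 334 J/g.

T_f ≈ 3.4 °C

Energy conservation, ΣQ = 0:
latent heat to melt: 74.02·334 = 24723
  meltwater 0→T: 74.02·4.18·T = 309.4 T
  water cools: 407·4.18·(T − 18.56) = 1701.3(T − 18.56)
2010.7 T = 31575 − 24723 = 6852.7
T ≈ 3.41 °C — above 0 °C, consistent with complete melting.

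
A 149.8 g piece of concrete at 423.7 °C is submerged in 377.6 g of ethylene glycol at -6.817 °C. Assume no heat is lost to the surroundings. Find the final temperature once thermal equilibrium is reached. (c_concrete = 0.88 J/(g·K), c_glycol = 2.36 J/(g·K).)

T_f ≈ 48.7 °C

Setting the total heat transfer to zero:
149.8·0.88·(T − 423.7) + 377.6·2.36·(T − (-6.817)) = 0
131.82(T − 423.7) + 891.14(T − (-6.817)) = 0
1023 T = 49779
T = 49779 / 1023 = 48.7 °C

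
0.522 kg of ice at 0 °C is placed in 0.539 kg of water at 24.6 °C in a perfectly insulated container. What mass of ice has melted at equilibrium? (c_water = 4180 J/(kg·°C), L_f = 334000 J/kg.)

m_melted ≈ 0.166 kg

Cooling the water to 0 °C releases 0.539×4180×24.6 = 55424 J.
Fully melting the ice requires m_ice L_f = 0.522×334000 = 174348 J.
That's not enough to melt it all — equilibrium is at 0 °C with ice remaining.
m_melted×334000 = 55424  ⇒  m_melted ≈ 0.1659 kg.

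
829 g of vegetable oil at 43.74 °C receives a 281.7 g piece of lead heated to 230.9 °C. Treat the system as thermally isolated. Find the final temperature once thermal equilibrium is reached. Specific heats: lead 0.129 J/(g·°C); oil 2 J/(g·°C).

T_f ≈ 47.8 °C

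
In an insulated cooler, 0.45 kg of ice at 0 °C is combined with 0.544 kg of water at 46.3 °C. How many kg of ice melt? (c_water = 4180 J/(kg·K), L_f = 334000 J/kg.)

m_melted ≈ 0.315 kg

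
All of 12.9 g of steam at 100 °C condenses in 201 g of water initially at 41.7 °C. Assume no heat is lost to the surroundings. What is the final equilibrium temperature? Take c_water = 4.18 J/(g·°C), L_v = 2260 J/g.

T_f ≈ 77.8 °C

Conservation of energy gives ΣQ = 0:
latent heat released on condensation: 12.9×2260 = 29154; condensed water 100 °C→T: 53.92(T − 100); water warms: 201×4.18×(T − 41.7) = 840.18(T − 41.7)
894.1 T = 29154 + 5392.2 + 35036 = 69582
T ≈ 77.82 °C — below 100 °C, confirming all the steam condensed.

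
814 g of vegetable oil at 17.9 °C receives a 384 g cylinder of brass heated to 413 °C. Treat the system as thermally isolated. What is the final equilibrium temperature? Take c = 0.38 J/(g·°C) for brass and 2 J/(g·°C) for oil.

T_f ≈ 50.4 °C

Conservation of energy gives ΣQ = 0:
384×0.38×(T − 413) + 814×2×(T − 17.9) = 0
1773.9 T = 89406
T ≈ 50.40 °C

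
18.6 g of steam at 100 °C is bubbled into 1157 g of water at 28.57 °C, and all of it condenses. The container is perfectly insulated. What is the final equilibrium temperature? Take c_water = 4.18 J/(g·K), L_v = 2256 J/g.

T_f ≈ 38.2 °C

Setting the total heat transfer to zero:
steam→water at 100 °C releases m L_v = 18.6×2256 = 41962
  condensed water 100 °C→T: 77.75(T − 100)
  original water: 4836.3(T − 28.57)
4914 T = 41962 + 7774.8 + 138172 = 187908
T ≈ 38.24 °C (< 100 °C, so full condensation is consistent).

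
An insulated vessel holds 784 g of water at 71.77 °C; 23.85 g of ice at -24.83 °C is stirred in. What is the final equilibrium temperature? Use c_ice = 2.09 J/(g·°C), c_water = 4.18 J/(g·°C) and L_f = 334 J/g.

T_f ≈ 66.9 °C

Taking heat into each body as positive, Σ m c ΔT = 0:
warm ice to 0 °C: 23.85×2.09×(0 − (-24.83)) = 1237.7; fusion: m_ice L_f = 23.85×334 = 7965.9; meltwater 0→T: 23.85×4.18×T = 99.69 T; water cools: 784×4.18×(T − 71.77) = 3277.1(T − 71.77)
3376.8 T = 235199 − 9203.6 = 225995
T ≈ 66.93 °C (positive, so assuming full melt was valid).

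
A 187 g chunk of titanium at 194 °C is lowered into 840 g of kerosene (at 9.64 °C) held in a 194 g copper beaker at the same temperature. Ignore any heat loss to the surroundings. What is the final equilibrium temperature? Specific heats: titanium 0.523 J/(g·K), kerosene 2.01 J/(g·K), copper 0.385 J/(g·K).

T_f ≈ 19.3 °C

Energy conservation, ΣQ = 0:
187·0.523·(T − 194) + 840·2.01·(T − 9.64) + 194·0.385·(T − 9.64) = 0
97.8(T − 194) + 1688.4(T − 9.64) + 74.69(T − 9.64) = 0
1860.9 T = 35970
T = 35970 / 1860.9 = 19.3 °C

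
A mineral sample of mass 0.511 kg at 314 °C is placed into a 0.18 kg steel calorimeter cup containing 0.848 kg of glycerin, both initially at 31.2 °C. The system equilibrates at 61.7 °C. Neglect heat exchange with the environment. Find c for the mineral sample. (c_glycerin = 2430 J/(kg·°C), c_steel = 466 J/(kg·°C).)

Taking heat into each body as positive, Σ m c ΔT = 0:
0.511×c×(61.7 − 314) + 0.848×2430×(61.7 − 31.2) + 0.18×466×(61.7 − 31.2) = 0
-128.93 c = -65408
c = -65408/-128.93 ≈ 507.3 J/(kg·°C)

c ≈ 507 J/(kg·°C)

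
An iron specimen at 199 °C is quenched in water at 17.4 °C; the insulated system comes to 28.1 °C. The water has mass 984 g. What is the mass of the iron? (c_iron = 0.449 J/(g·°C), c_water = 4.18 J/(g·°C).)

m ≈ 574 g

|Q_iron| = |Q_water|:
m×0.449×(199 − 28.1) = 984×4.18×(28.1 − 17.4)
76.73 m = 44010  ⇒  m ≈ 573.5 g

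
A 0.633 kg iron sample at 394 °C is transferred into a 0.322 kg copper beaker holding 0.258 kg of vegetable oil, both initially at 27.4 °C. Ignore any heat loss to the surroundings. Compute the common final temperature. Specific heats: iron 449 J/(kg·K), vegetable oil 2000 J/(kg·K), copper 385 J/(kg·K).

T_f ≈ 140.1 °C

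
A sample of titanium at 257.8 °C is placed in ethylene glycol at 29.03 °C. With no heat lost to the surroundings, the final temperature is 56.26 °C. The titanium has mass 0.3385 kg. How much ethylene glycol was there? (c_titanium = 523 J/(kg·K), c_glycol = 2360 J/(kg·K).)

m ≈ 0.555 kg

Taking heat into each body as positive, Σ m c ΔT = 0:
0.3385·523·(56.26 − 257.8) + m·2360·(56.26 − 29.03) = 0
64263 m = 35680
m = 35680/64263 ≈ 0.5552 kg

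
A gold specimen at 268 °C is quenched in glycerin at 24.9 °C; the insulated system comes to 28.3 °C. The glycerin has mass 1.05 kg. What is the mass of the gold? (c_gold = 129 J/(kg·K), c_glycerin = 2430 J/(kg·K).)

m ≈ 0.281 kg

Setting the total heat transfer to zero:
m·129·(28.3 − 268) + 1.05·2430·(28.3 − 24.9) = 0
-30921 m = -8675.1
m = -8675.1/-30921 ≈ 0.2806 kg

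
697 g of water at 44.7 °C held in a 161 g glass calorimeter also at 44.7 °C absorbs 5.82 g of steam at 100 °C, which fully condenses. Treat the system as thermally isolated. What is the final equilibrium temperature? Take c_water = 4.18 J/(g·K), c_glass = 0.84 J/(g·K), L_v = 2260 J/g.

T_f ≈ 49.4 °C

Heat gained plus heat lost sum to zero:
condense steam: −5.82·2260 = −13153; condensed water 100 °C→T: 24.33(T − 100); water warms: 697·4.18·(T − 44.7) = 2913.5(T − 44.7); glass cup: 161·0.84·(T − 44.7) = 135.24(T − 44.7)
3073 T = 13153 + 2432.8 + 136277 = 151863
T ≈ 49.42 °C — below 100 °C, confirming all the steam condensed.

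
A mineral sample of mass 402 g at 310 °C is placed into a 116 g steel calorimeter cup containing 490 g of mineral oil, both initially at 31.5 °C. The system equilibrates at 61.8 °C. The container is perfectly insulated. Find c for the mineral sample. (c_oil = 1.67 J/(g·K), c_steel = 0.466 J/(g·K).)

Energy conservation, ΣQ = 0:
402×c×(61.8 − 310) + 490×1.67×(61.8 − 31.5) + 116×0.466×(61.8 − 31.5) = 0
-99776 c = -26432
c = -26432/-99776 ≈ 0.2649 J/(g·K)

c ≈ 0.265 J/(g·K)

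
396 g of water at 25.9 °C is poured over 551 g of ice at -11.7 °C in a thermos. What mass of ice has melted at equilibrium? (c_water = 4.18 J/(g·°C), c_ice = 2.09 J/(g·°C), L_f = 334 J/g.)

Heat available from the water dropping to 0 °C: 396·4.18·25.9 = 42872 J.
Of that, 551·2.09·11.7 = 13474 J goes to bring the ice to 0 °C, leaving 29398 J.
To melt every bit of ice: 551·334 = 184034 J.
29398 J < 184034 J, so only part of the ice melts and the system sits at 0 °C.
m_melt = 29398 / L_f = 88.02 g.

m_melted ≈ 88 g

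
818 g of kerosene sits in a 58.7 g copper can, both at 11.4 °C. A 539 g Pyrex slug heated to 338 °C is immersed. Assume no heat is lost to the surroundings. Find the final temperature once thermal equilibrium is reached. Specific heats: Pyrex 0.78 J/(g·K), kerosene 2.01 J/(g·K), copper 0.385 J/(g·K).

T_f ≈ 77.2 °C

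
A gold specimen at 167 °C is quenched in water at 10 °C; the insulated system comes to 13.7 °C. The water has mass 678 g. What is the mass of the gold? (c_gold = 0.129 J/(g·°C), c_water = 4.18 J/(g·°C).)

m ≈ 530 g

|Q_gold| = |Q_water|:
m·0.129·(167 − 13.7) = 678·4.18·(13.7 − 10)
19.78 m = 10486  ⇒  m ≈ 530.2 g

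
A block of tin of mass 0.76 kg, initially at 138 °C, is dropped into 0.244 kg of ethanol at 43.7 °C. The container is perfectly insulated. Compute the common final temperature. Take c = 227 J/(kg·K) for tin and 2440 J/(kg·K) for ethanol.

T_f ≈ 64.9 °C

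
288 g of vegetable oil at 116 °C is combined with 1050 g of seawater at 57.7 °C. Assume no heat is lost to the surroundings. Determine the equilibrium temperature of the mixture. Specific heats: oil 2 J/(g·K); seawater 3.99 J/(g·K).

Let T be the final temperature. ΣQ_i = 0:
288·2·(T − 116) + 1050·3.99·(T − 57.7) = 0
(576 + 4189.5) T = 576·116 + 4189.5·57.7
T = 308550/4765.5 ≈ 64.75 °C

T_f ≈ 64.7 °C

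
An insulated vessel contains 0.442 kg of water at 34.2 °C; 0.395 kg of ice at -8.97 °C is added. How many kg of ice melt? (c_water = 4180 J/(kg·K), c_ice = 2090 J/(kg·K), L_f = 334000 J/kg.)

Cooling the water to 0 °C releases 0.442·4180·34.2 = 63187 J.
Warming the ice to 0 °C takes 0.395·2090·8.97 = 7405.2 J, leaving 55781 J for melting.
Melting all 0.395 kg of ice would need 0.395·334000 = 131930 J.
Since 55781 < 131930 J, not all the ice melts; equilibrium is at 0 °C.
m_melted·334000 = 55781  ⇒  m_melted ≈ 0.167 kg.

m_melted ≈ 0.167 kg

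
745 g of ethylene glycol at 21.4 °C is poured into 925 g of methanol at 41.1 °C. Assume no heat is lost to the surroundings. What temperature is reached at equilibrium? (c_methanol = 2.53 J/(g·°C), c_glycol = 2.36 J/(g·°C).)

Setting the total heat transfer to zero:
925*2.53*(T − 41.1) + 745*2.36*(T − 21.4) = 0
(2340.2 + 1758.2) T = 2340.2*41.1 + 1758.2*21.4
T ≈ 32.65 °C

T_f ≈ 32.6 °C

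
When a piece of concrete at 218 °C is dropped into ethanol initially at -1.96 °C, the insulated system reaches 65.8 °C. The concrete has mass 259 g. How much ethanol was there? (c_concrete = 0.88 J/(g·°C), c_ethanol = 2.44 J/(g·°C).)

m ≈ 210 g

Taking heat into each body as positive, Σ m c ΔT = 0:
259×0.88×(65.8 − 218) + m×2.44×(65.8 − (-1.96)) = 0
165.33 m = 34689
m = 34689/165.33 ≈ 209.8 g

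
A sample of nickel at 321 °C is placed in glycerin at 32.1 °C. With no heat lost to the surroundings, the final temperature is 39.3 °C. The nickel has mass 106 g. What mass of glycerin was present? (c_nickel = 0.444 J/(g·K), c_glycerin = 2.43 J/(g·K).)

m ≈ 758 g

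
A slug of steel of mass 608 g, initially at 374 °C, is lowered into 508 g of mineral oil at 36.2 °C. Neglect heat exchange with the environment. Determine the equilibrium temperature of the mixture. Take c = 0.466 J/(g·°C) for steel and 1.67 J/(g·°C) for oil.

Net heat exchanged in the isolated system is zero:
608×0.466×(T − 374) + 508×1.67×(T − 36.2) = 0
283.33(T − 374) + 848.36(T − 36.2) = 0
(283.33 + 848.36) T = 283.33×374 + 848.36×36.2
T = 136675/1131.7 ≈ 120.77 °C

T_f ≈ 120.8 °C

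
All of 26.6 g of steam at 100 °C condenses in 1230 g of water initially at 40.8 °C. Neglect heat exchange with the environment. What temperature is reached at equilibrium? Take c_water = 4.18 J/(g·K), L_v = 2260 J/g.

T_f ≈ 53.5 °C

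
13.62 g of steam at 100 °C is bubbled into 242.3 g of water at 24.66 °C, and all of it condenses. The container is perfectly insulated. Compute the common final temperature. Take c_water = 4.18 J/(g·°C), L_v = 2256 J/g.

Conservation of energy gives ΣQ = 0:
steam→water at 100 °C releases m L_v = 13.62·2256 = 30727
  condensate cools 100→T: 13.62·4.18·(T − 100) = 56.93(T − 100)
  original water: 1012.8(T − 24.66)
1069.7 T = 30727 + 5693.2 + 24976 = 61396
T ≈ 57.39 °C, under the boiling point, so the assumption holds.

T_f ≈ 57.4 °C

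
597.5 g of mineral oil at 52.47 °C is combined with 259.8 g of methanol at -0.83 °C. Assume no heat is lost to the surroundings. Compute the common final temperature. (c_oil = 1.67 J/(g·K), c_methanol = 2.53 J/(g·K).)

With ΣQ=0 the equilibrium temperature is the m·c-weighted mean:
T_f = (997.82*52.47 + 657.29*(-0.83)) / (997.82 + 657.29)
    = 51810 / 1655.1 ≈ 31.30 °C

T_f ≈ 31.3 °C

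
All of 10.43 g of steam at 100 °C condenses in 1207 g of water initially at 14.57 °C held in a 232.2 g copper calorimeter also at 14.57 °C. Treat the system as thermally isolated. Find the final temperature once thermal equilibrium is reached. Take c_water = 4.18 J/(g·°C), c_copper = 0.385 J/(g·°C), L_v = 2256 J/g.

Let T be the final temperature. ΣQ_i = 0:
latent heat released on condensation: 10.43×2256 = 23530; condensate cools 100→T: 10.43×4.18×(T − 100) = 43.6(T − 100); water warms: 1207×4.18×(T − 14.57) = 5045.3(T − 14.57); copper cup: 232.2×0.385×(T − 14.57) = 89.4(T − 14.57)
5178.3 T = 23530 + 4359.7 + 74812 = 102702
T ≈ 19.83 °C — below 100 °C, confirming all the steam condensed.

T_f ≈ 19.8 °C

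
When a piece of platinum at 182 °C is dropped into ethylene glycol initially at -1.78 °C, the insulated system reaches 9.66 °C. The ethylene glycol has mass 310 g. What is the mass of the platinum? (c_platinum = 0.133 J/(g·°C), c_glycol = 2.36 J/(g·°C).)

Heat lost by the platinum = heat gained by the glycol:
m×0.133×(182 − 9.66) = 310×2.36×(9.66 − (-1.78))
22.92 m = 8369.5  ⇒  m ≈ 365.1 g

m ≈ 365 g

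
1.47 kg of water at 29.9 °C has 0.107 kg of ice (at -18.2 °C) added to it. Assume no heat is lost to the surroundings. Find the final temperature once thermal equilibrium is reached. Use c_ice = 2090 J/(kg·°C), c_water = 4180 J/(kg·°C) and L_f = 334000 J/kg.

T_f ≈ 21.8 °C

Heat gained plus heat lost sum to zero:
ice -18.2→0 °C: 0.107×2090×18.2 = 4070.1
  latent heat to melt: 0.107×334000 = 35738
  meltwater 0→T: 0.107×4180×T = 447.26 T
  water cools: 1.47×4180×(T − 29.9) = 6144.6(T − 29.9)
6591.9 T = 183724 − 39808 = 143915
T ≈ 21.83 °C. Since T > 0 °C, the all-ice-melts assumption holds.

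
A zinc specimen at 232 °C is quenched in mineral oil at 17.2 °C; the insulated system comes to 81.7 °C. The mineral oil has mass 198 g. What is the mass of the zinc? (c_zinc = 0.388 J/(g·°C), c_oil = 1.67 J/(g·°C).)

m ≈ 366 g

Heat lost by the zinc = heat gained by the oil:
m·0.388·(232 − 81.7) = 198·1.67·(81.7 − 17.2)
58.32 m = 21328  ⇒  m ≈ 365.7 g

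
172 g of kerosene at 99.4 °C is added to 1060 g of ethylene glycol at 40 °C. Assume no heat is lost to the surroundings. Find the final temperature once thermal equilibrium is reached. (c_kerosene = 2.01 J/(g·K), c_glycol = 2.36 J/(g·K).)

T_f ≈ 47.2 °C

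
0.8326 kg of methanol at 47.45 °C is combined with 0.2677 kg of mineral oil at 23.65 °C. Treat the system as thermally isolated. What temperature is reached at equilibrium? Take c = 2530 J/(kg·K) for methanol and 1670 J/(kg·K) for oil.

T_f ≈ 43.3 °C

Taking heat into each body as positive, Σ m c ΔT = 0:
0.8326×2530×(T − 47.45) + 0.2677×1670×(T − 23.65) = 0
2106.5(T − 47.45) + 447.06(T − 23.65) = 0
(2106.5 + 447.06) T = 2106.5×47.45 + 447.06×23.65
T ≈ 43.28 °C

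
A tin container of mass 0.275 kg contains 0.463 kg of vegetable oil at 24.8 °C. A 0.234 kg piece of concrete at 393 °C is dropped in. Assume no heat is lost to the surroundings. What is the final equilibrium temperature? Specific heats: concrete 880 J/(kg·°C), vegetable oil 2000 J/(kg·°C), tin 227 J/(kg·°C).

With ΣQ=0 the equilibrium temperature is the m·c-weighted mean:
T_f = (205.92·393 + 926·24.8 + 62.43·24.8) / (205.92 + 926 + 62.43)
    = 105440 / 1194.3 ≈ 88.28 °C

T_f ≈ 88.3 °C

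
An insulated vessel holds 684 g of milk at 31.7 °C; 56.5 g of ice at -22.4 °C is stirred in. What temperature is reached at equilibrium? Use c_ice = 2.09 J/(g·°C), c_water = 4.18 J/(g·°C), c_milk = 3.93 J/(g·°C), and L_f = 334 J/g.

T_f ≈ 21.8 °C

Energy balance with sensible and latent terms:
warm ice to 0 °C: 56.5·2.09·(0 − (-22.4)) = 2645.1
  melt ice: 56.5·334 = 18871
  meltwater 0→T: 56.5·4.18·T = 236.17 T
  milk: 2688.1(T − 31.7)
2924.3 T = 85213 − 21516 = 63697
T ≈ 21.78 °C. Since T > 0 °C, the all-ice-melts assumption holds.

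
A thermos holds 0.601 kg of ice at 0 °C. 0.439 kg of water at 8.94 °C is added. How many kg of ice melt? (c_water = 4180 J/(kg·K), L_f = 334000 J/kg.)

m_melted ≈ 0.0491 kg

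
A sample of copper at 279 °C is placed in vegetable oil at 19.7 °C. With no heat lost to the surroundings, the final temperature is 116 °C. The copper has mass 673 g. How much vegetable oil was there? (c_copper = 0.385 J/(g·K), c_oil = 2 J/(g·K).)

m ≈ 219 g

|Q_copper| = |Q_oil|:
673×0.385×(279 − 116) = m×2×(116 − 19.7)
192.6 m = 42234  ⇒  m ≈ 219.3 g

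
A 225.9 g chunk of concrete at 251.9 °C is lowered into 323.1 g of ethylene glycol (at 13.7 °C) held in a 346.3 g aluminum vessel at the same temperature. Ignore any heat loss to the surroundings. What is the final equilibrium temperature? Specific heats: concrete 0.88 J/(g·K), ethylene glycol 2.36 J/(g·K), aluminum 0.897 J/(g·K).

T_f ≈ 50.9 °C

T_f = Σ m_i c_i T_i / Σ m_i c_i:
T_f = (198.79·251.9 + 762.52·13.7 + 310.63·13.7) / (198.79 + 762.52 + 310.63)
    = 64778 / 1271.9 ≈ 50.93 °C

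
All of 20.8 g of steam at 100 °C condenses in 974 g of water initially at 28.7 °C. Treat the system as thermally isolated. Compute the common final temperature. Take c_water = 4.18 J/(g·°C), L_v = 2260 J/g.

T_f ≈ 41.5 °C

Net heat exchanged in the isolated system is zero:
latent heat released on condensation: 20.8·2260 = 47008
  condensed water 100 °C→T: 86.94(T − 100)
  original water: 4071.3(T − 28.7)
4158.3 T = 47008 + 8694.4 + 116847 = 172549
T ≈ 41.50 °C (< 100 °C, so full condensation is consistent).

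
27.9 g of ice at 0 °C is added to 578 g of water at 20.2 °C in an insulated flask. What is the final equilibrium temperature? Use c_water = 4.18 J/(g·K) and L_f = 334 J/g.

Energy conservation, ΣQ = 0:
melt ice: 27.9·334 = 9318.6; meltwater 0→T: 27.9·4.18·T = 116.62 T; water: 2416(T − 20.2)
2532.7 T = 48804 − 9318.6 = 39485
T ≈ 15.59 °C. Since T > 0 °C, the all-ice-melts assumption holds.

T_f ≈ 15.6 °C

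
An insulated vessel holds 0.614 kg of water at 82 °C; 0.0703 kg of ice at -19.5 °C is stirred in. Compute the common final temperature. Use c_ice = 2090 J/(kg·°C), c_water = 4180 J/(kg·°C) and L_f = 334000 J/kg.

T_f ≈ 64.4 °C

Energy conservation, ΣQ = 0:
ice -19.5→0 °C: 0.0703×2090×19.5 = 2865.1
  melt ice: 0.0703×334000 = 23480
  warm the meltwater: 293.85 T
  water cools: 0.614×4180×(T − 82) = 2566.5(T − 82)
2860.4 T = 210455 − 26345 = 184109
T ≈ 64.37 °C. Since T > 0 °C, the all-ice-melts assumption holds.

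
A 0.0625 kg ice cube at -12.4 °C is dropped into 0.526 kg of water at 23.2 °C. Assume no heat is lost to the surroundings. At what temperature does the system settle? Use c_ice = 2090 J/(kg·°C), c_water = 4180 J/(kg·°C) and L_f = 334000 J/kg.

T_f ≈ 11.6 °C

Taking heat into each body as positive, Σ m c ΔT = 0:
ice -12.4→0 °C: 0.0625×2090×12.4 = 1619.8
  melt ice: 0.0625×334000 = 20875
  warm the meltwater: 261.25 T
  water cools: 0.526×4180×(T − 23.2) = 2198.7(T − 23.2)
2459.9 T = 51009 − 22495 = 28515
T ≈ 11.59 °C. Since T > 0 °C, the all-ice-melts assumption holds.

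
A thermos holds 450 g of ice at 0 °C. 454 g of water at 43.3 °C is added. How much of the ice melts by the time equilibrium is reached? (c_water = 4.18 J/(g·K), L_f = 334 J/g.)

m_melted ≈ 246 g

Heat available from the water dropping to 0 °C: 454×4.18×43.3 = 82171 J.
To melt every bit of ice: 450×334 = 150300 J.
Since 82171 < 150300 J, not all the ice melts; equilibrium is at 0 °C.
m_melt = 82171 / L_f = 246 g.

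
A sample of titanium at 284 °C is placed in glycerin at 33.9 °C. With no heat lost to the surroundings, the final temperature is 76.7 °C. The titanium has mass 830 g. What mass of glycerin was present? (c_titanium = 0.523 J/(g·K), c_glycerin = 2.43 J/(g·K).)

Heat lost by the titanium = heat gained by the glycerin:
830×0.523×(284 − 76.7) = m×2.43×(76.7 − 33.9)
104 m = 89987  ⇒  m ≈ 865.2 g

m ≈ 865 g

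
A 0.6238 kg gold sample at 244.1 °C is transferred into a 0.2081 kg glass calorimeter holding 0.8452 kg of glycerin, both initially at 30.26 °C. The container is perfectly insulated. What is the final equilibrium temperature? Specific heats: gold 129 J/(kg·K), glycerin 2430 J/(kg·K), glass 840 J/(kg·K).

Taking heat into each body as positive, Σ m c ΔT = 0:
0.6238*129*(T − 244.1) + 0.8452*2430*(T − 30.26) + 0.2081*840*(T − 30.26) = 0
80.47(T − 244.1) + 2053.8(T − 30.26) + 174.8(T − 30.26) = 0
(80.47 + 2053.8 + 174.8) T = 80.47*244.1 + 2053.8*30.26 + 174.8*30.26
T = 87081/2309.1 ≈ 37.71 °C

T_f ≈ 37.7 °C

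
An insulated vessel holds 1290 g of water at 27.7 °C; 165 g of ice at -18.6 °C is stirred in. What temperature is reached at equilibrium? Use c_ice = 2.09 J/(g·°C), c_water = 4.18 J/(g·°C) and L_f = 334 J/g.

T_f ≈ 14.4 °C

Setting the total heat transfer to zero:
warm ice to 0 °C: 165×2.09×(0 − (-18.6)) = 6414.2; melt ice: 165×334 = 55110; meltwater 0→T: 165×4.18×T = 689.7 T; water cools: 1290×4.18×(T − 27.7) = 5392.2(T − 27.7)
6081.9 T = 149364 − 61524 = 87840
T ≈ 14.44 °C. Since T > 0 °C, the all-ice-melts assumption holds.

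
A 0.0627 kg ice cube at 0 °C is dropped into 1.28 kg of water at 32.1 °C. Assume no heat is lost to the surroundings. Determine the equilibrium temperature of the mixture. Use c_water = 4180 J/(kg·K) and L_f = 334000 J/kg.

T_f ≈ 26.9 °C

Taking heat into each body as positive, Σ m c ΔT = 0:
melt ice: 0.0627×334000 = 20942; warm the meltwater: 262.09 T; water cools: 1.28×4180×(T − 32.1) = 5350.4(T − 32.1)
5612.5 T = 171748 − 20942 = 150806
T ≈ 26.87 °C. Since T > 0 °C, the all-ice-melts assumption holds.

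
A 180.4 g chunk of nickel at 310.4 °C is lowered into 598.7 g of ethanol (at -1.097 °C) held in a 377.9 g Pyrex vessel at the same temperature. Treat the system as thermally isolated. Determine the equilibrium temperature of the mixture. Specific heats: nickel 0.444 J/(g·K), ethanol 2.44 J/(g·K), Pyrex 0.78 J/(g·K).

T_f ≈ 12.5 °C

Energy conservation, ΣQ = 0:
180.4*0.444*(T − 310.4) + 598.7*2.44*(T − (-1.097)) + 377.9*0.78*(T − (-1.097)) = 0
(80.1 + 1460.8 + 294.76) T = 80.1*310.4 + 1460.8*(-1.097) + 294.76*(-1.097)
T ≈ 12.49 °C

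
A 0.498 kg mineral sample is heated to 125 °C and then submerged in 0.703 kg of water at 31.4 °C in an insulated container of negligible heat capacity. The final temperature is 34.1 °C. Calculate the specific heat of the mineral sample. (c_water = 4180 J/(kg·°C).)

Taking heat into each body as positive, Σ m c ΔT = 0:
0.498·c·(34.1 − 125) + 0.703·4180·(34.1 − 31.4) = 0
-45.27 c = -7934.1
c = -7934.1/-45.27 ≈ 175.3 J/(kg·°C)

c ≈ 175 J/(kg·°C)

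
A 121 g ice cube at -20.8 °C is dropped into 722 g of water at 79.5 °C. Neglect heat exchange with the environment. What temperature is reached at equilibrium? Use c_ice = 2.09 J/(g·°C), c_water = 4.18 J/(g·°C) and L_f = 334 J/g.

T_f ≈ 55.1 °C

Energy conservation, ΣQ = 0:
ice -20.8→0 °C: 121×2.09×20.8 = 5260.1; latent heat to melt: 121×334 = 40414; meltwater 0→T: 121×4.18×T = 505.78 T; water: 3018(T − 79.5)
3523.7 T = 239928 − 45674 = 194254
T ≈ 55.13 °C (positive, so assuming full melt was valid).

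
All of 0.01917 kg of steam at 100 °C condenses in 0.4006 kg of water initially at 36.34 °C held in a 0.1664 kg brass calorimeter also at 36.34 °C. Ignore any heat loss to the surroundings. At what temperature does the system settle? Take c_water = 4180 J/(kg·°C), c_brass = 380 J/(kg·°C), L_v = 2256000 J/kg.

Heat gained plus heat lost sum to zero:
latent heat released on condensation: 0.01917·2256000 = 43248; condensate cools 100→T: 0.01917·4180·(T − 100) = 80.13(T − 100); original water: 1674.5(T − 36.34); brass cup: 0.1664·380·(T − 36.34) = 63.23(T − 36.34)
1817.9 T = 43248 + 8013.1 + 63149 = 114410
T ≈ 62.94 °C (< 100 °C, so full condensation is consistent).

T_f ≈ 62.9 °C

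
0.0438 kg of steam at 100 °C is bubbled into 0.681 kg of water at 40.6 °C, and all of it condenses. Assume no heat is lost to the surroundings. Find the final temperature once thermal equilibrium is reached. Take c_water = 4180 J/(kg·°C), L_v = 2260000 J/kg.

T_f ≈ 76.9 °C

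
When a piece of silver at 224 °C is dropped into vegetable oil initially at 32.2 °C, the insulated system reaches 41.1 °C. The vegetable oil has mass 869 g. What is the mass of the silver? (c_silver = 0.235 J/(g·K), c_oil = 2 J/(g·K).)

|Q_silver| = |Q_oil|:
m×0.235×(224 − 41.1) = 869×2×(41.1 − 32.2)
42.98 m = 15468  ⇒  m ≈ 359.9 g

m ≈ 360 g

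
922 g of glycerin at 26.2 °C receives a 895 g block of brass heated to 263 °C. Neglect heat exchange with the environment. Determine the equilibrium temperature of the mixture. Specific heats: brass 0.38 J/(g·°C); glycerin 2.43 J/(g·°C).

Set heat shed by the hot body equal to heat absorbed by the cold body:
895×0.38×(263 − T) = 922×2.43×(T − 26.2)
340.1(263 − T) = 2240.5(T − 26.2)
2580.6 T = 148146  ⇒  T ≈ 57.41 °C

T_f ≈ 57.4 °C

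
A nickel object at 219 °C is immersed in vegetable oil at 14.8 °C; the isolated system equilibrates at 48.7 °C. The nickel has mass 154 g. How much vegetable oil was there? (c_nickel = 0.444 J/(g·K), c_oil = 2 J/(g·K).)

|Q_nickel| = |Q_oil|:
154·0.444·(219 − 48.7) = m·2·(48.7 − 14.8)
67.8 m = 11644  ⇒  m ≈ 171.7 g

m ≈ 172 g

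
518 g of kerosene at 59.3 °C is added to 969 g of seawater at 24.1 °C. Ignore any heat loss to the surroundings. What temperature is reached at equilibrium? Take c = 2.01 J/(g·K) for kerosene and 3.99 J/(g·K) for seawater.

T_f ≈ 31.6 °C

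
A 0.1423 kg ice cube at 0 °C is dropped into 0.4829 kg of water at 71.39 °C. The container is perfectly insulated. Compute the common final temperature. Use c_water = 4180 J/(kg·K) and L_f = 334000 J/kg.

T_f ≈ 37.0 °C

Heat gained plus heat lost sum to zero:
melt ice: 0.1423×334000 = 47528
  meltwater 0→T: 0.1423×4180×T = 594.81 T
  water cools: 0.4829×4180×(T − 71.39) = 2018.5(T − 71.39)
2613.3 T = 144102 − 47528 = 96574
T ≈ 36.95 °C — above 0 °C, consistent with complete melting.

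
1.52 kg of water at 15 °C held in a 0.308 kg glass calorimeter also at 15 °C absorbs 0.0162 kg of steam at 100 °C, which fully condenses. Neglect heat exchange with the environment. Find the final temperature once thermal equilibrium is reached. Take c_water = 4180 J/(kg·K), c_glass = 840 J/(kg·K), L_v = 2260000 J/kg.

T_f ≈ 21.3 °C

Taking heat into each body as positive, Σ m c ΔT = 0:
steam→water at 100 °C releases m L_v = 0.0162×2260000 = 36612
  condensed water 100 °C→T: 67.72(T − 100)
  original water: 6353.6(T − 15)
  glass cup: 0.308×840×(T − 15) = 258.72(T − 15)
6680 T = 36612 + 6771.6 + 99185 = 142568
T ≈ 21.34 °C (< 100 °C, so full condensation is consistent).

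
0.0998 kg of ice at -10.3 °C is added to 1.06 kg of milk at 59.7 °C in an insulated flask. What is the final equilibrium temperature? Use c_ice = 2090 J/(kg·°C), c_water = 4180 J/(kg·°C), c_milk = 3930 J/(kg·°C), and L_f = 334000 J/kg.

T_f ≈ 46.5 °C

Taking heat into each body as positive, Σ m c ΔT = 0:
warm ice to 0 °C: 0.0998·2090·(0 − (-10.3)) = 2148.4
  latent heat to melt: 0.0998·334000 = 33333
  warm the meltwater: 417.16 T
  milk: 4165.8(T − 59.7)
4583 T = 248698 − 35482 = 213217
T ≈ 46.52 °C — above 0 °C, consistent with complete melting.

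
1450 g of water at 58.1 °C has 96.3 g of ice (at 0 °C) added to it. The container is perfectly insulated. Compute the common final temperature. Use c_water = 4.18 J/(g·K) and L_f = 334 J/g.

T_f ≈ 49.5 °C

Let T be the final temperature. ΣQ_i = 0:
melt ice: 96.3·334 = 32164; meltwater 0→T: 96.3·4.18·T = 402.53 T; water: 6061(T − 58.1)
6463.5 T = 352144 − 32164 = 319980
T ≈ 49.51 °C. Since T > 0 °C, the all-ice-melts assumption holds.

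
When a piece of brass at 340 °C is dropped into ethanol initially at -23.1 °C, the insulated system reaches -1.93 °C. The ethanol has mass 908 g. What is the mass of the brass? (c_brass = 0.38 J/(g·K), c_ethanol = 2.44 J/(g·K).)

Heat lost by the brass = heat gained by the ethanol:
m×0.38×(340 − -1.93) = 908×2.44×(-1.93 − (-23.1))
129.93 m = 46903  ⇒  m ≈ 361 g

m ≈ 361 g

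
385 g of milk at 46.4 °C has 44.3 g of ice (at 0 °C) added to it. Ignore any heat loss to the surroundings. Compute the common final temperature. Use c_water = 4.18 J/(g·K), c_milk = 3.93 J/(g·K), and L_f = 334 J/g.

T_f ≈ 32.6 °C

Conservation of energy gives ΣQ = 0:
fusion: m_ice L_f = 44.3·334 = 14796
  warm the meltwater: 185.17 T
  milk: 1513(T − 46.4)
1698.2 T = 70206 − 14796 = 55409
T ≈ 32.63 °C (positive, so assuming full melt was valid).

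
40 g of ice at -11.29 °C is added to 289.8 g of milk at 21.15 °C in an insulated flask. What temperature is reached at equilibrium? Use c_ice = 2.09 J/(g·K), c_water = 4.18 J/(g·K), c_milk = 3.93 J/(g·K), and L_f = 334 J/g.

T_f ≈ 7.5 °C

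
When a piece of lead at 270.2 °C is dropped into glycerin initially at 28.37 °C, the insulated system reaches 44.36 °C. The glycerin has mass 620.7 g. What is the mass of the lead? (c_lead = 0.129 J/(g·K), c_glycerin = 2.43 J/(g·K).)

Let T be the final temperature. ΣQ_i = 0:
m·0.129·(44.36 − 270.2) + 620.7·2.43·(44.36 − 28.37) = 0
-29.13 m = -24118
m = -24118/-29.13 ≈ 827.8 g

m ≈ 828 g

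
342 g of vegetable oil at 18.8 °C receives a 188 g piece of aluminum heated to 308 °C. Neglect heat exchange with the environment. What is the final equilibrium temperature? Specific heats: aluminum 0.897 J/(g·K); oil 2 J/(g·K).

T_f ≈ 76.0 °C

Energy conservation, ΣQ = 0:
188·0.897·(T − 308) + 342·2·(T − 18.8) = 0
(168.64 + 684) T = 168.64·308 + 684·18.8
T = 64799 / 852.64 = 76 °C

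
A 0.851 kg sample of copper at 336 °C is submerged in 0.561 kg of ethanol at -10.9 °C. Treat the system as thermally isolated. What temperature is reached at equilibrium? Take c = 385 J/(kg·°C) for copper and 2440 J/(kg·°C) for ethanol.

T_f ≈ 56.1 °C

With ΣQ=0 the equilibrium temperature is the m·c-weighted mean:
T_f = (327.63*336 + 1368.8*(-10.9)) / (327.63 + 1368.8)
    = 95165 / 1696.5 ≈ 56.10 °C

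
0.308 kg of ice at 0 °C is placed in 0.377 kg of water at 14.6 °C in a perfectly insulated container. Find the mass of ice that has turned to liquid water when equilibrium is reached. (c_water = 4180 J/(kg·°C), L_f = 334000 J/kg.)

Cooling the water to 0 °C releases 0.377×4180×14.6 = 23008 J.
Melting all 0.308 kg of ice would need 0.308×334000 = 102872 J.
That's not enough to melt it all — equilibrium is at 0 °C with ice remaining.
Mass melted = 23008/334000 ≈ 0.06888 kg.

m_melted ≈ 0.0689 kg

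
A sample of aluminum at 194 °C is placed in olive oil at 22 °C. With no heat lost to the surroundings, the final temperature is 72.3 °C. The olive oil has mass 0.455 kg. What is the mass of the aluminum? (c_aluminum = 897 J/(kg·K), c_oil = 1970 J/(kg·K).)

Heat lost by the aluminum = heat gained by the oil:
m·897·(194 − 72.3) = 0.455·1970·(72.3 − 22)
109165 m = 45086  ⇒  m ≈ 0.413 kg

m ≈ 0.413 kg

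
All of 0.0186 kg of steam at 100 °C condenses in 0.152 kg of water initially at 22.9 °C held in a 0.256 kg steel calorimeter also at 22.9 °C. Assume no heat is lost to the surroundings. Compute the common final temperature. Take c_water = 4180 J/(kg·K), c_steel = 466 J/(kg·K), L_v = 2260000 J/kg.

Sum of m c ΔT and latent-heat terms is zero:
steam→water at 100 °C releases m L_v = 0.0186×2260000 = 42036
  condensate cools 100→T: 0.0186×4180×(T − 100) = 77.75(T − 100)
  water warms: 0.152×4180×(T − 22.9) = 635.36(T − 22.9)
  steel cup: 0.256×466×(T − 22.9) = 119.3(T − 22.9)
832.4 T = 42036 + 7774.8 + 17282 = 67092
T ≈ 80.60 °C (< 100 °C, so full condensation is consistent).

T_f ≈ 80.6 °C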